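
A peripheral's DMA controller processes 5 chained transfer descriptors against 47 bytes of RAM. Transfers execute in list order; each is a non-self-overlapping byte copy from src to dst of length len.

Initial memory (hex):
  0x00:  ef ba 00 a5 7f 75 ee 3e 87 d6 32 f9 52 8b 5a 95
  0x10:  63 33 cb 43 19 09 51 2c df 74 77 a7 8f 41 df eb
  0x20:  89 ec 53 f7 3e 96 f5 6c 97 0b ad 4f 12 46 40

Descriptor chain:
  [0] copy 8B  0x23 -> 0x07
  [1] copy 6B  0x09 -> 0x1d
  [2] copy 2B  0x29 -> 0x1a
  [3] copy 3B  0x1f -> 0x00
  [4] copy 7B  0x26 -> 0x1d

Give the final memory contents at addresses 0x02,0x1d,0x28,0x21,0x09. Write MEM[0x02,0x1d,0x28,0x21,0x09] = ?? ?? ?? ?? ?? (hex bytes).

#0 dst[0x07+8] := {0xf7,0x3e,0x96,0xf5,0x6c,0x97,0x0b,0xad}
#1 dst[0x1d+6] := {0x96,0xf5,0x6c,0x97,0x0b,0xad}
#2 dst[0x1a+2] := {0x0b,0xad}
#3 dst[0x00+3] := {0x6c,0x97,0x0b}
#4 dst[0x1d+7] := {0xf5,0x6c,0x97,0x0b,0xad,0x4f,0x12}
query mem[0x02]=0x0b, mem[0x1d]=0xf5, mem[0x28]=0x97, mem[0x21]=0xad, mem[0x09]=0x96

MEM[0x02,0x1d,0x28,0x21,0x09] = 0b f5 97 ad 96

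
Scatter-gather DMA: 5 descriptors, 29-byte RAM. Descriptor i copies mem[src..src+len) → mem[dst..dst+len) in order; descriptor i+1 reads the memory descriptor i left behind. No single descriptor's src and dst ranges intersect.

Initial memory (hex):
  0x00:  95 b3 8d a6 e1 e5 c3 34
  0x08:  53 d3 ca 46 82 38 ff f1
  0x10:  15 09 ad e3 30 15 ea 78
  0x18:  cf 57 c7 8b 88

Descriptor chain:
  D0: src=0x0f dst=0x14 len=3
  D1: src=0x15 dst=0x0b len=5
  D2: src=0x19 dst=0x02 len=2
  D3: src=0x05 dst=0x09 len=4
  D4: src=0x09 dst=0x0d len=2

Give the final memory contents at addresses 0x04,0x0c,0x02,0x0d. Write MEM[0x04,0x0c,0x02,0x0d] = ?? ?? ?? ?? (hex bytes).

MEM[0x04,0x0c,0x02,0x0d] = e1 53 57 e5

D0: mem[0x14..0x16] <- [f1 15 09]
D1: mem[0x0b..0x0f] <- [15 09 78 cf 57]
D2: mem[0x02..0x03] <- [57 c7]
D3: mem[0x09..0x0c] <- [e5 c3 34 53]
D4: mem[0x0d..0x0e] <- [e5 c3]
query mem[0x04]=0xe1, mem[0x0c]=0x53, mem[0x02]=0x57, mem[0x0d]=0xe5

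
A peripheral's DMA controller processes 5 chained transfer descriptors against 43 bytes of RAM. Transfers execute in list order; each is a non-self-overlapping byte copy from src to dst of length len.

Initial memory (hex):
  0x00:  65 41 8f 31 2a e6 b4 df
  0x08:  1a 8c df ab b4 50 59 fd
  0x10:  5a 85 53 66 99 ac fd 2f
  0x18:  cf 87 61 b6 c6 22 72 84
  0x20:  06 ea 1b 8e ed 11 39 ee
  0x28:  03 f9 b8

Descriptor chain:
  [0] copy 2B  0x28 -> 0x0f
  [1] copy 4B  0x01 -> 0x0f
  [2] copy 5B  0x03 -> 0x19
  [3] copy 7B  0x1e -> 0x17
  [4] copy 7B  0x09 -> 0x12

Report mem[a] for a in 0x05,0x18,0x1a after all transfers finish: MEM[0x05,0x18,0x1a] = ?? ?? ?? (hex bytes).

MEM[0x05,0x18,0x1a] = e6 41 ea

[0] 0x28->0x0f len=2 : 03 f9
[1] 0x01->0x0f len=4 : 41 8f 31 2a
[2] 0x03->0x19 len=5 : 31 2a e6 b4 df
[3] 0x1e->0x17 len=7 : 72 84 06 ea 1b 8e ed
[4] 0x09->0x12 len=7 : 8c df ab b4 50 59 41
query mem[0x05]=0xe6, mem[0x18]=0x41, mem[0x1a]=0xea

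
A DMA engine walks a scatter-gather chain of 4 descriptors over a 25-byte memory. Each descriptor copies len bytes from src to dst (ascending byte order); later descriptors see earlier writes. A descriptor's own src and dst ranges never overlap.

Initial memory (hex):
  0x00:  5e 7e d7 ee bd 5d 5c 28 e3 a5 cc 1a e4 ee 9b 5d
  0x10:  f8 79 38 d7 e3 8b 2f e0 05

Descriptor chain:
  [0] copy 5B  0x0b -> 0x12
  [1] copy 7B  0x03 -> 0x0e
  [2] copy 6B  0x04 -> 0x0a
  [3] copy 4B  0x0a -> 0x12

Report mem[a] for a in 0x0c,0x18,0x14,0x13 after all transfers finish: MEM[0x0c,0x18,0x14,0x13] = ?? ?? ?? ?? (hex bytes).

MEM[0x0c,0x18,0x14,0x13] = 5c 05 5c 5d

#0 dst[0x12+5] := {0x1a,0xe4,0xee,0x9b,0x5d}
#1 dst[0x0e+7] := {0xee,0xbd,0x5d,0x5c,0x28,0xe3,0xa5}
#2 dst[0x0a+6] := {0xbd,0x5d,0x5c,0x28,0xe3,0xa5}
#3 dst[0x12+4] := {0xbd,0x5d,0x5c,0x28}
query mem[0x0c]=0x5c, mem[0x18]=0x05, mem[0x14]=0x5c, mem[0x13]=0x5d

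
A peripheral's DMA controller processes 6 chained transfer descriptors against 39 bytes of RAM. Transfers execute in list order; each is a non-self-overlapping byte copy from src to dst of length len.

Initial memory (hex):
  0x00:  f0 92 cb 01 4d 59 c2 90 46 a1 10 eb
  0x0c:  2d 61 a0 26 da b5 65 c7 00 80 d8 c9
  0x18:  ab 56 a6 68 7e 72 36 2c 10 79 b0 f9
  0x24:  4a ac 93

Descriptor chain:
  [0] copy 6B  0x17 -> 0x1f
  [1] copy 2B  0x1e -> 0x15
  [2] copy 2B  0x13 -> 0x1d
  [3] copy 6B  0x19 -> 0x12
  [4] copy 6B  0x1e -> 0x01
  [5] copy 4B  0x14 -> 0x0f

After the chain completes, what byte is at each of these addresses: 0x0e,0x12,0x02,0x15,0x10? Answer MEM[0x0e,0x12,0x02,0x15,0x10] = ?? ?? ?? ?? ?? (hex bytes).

[0] 0x17->0x1f len=6 : c9 ab 56 a6 68 7e
[1] 0x1e->0x15 len=2 : 36 c9
[2] 0x13->0x1d len=2 : c7 00
[3] 0x19->0x12 len=6 : 56 a6 68 7e c7 00
[4] 0x1e->0x01 len=6 : 00 c9 ab 56 a6 68
[5] 0x14->0x0f len=4 : 68 7e c7 00
query mem[0x0e]=0xa0, mem[0x12]=0x00, mem[0x02]=0xc9, mem[0x15]=0x7e, mem[0x10]=0x7e

MEM[0x0e,0x12,0x02,0x15,0x10] = a0 00 c9 7e 7e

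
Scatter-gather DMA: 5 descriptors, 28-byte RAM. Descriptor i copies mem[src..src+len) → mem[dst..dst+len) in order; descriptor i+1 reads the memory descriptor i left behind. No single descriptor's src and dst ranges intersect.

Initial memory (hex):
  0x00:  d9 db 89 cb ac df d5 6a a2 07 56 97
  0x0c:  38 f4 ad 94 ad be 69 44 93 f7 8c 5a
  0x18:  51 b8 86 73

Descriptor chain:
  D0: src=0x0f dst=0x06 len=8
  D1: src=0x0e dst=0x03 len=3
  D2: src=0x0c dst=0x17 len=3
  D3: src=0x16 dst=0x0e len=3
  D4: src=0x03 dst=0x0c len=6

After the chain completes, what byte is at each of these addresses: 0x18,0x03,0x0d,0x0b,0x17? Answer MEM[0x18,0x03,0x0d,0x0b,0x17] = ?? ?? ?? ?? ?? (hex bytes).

MEM[0x18,0x03,0x0d,0x0b,0x17] = 8c ad 94 93 f7

[0] 0x0f->0x06 len=8 : 94 ad be 69 44 93 f7 8c
[1] 0x0e->0x03 len=3 : ad 94 ad
[2] 0x0c->0x17 len=3 : f7 8c ad
[3] 0x16->0x0e len=3 : 8c f7 8c
[4] 0x03->0x0c len=6 : ad 94 ad 94 ad be
query mem[0x18]=0x8c, mem[0x03]=0xad, mem[0x0d]=0x94, mem[0x0b]=0x93, mem[0x17]=0xf7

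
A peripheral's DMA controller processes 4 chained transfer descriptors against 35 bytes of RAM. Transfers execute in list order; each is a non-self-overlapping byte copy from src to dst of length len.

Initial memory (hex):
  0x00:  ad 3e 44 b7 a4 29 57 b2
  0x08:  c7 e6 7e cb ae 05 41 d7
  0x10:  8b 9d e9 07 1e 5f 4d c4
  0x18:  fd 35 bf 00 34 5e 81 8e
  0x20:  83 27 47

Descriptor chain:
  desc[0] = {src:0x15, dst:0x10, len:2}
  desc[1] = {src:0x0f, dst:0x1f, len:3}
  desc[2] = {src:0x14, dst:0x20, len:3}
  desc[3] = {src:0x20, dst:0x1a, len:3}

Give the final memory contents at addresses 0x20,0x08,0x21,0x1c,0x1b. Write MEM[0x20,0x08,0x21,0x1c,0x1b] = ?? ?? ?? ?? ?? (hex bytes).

MEM[0x20,0x08,0x21,0x1c,0x1b] = 1e c7 5f 4d 5f

D0: mem[0x10..0x11] <- [5f 4d]
D1: mem[0x1f..0x21] <- [d7 5f 4d]
D2: mem[0x20..0x22] <- [1e 5f 4d]
D3: mem[0x1a..0x1c] <- [1e 5f 4d]
query mem[0x20]=0x1e, mem[0x08]=0xc7, mem[0x21]=0x5f, mem[0x1c]=0x4d, mem[0x1b]=0x5f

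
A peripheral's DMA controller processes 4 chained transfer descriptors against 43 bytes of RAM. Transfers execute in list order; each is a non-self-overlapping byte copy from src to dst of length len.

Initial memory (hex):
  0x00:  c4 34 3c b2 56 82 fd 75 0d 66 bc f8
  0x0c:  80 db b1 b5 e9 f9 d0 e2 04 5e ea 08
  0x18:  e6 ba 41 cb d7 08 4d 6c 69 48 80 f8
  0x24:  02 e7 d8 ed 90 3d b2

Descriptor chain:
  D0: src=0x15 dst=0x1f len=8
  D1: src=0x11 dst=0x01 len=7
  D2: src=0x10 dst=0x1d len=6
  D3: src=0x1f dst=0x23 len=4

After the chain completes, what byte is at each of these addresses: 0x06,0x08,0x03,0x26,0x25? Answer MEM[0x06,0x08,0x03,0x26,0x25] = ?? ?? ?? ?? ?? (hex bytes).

MEM[0x06,0x08,0x03,0x26,0x25] = ea 0d e2 5e 04

  after D0: wrote 8B at 0x1f = 5eea08e6ba41cbd7
  after D1: wrote 7B at 0x01 = f9d0e2045eea08
  after D2: wrote 6B at 0x1d = e9f9d0e2045e
  after D3: wrote 4B at 0x23 = d0e2045e
query mem[0x06]=0xea, mem[0x08]=0x0d, mem[0x03]=0xe2, mem[0x26]=0x5e, mem[0x25]=0x04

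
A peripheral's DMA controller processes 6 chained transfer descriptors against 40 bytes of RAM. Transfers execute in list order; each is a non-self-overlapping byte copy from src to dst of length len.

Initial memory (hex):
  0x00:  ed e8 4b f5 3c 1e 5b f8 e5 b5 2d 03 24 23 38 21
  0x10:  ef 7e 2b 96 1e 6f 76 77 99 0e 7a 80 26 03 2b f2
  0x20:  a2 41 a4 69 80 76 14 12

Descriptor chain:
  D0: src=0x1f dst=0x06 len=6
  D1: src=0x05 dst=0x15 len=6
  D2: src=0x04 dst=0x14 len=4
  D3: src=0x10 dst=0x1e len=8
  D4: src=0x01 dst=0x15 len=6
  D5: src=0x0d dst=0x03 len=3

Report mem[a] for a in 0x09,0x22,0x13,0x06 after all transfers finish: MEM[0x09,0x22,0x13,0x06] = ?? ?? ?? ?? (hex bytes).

MEM[0x09,0x22,0x13,0x06] = a4 3c 96 f2

D0: mem[0x06..0x0b] <- [f2 a2 41 a4 69 80]
D1: mem[0x15..0x1a] <- [1e f2 a2 41 a4 69]
D2: mem[0x14..0x17] <- [3c 1e f2 a2]
D3: mem[0x1e..0x25] <- [ef 7e 2b 96 3c 1e f2 a2]
D4: mem[0x15..0x1a] <- [e8 4b f5 3c 1e f2]
D5: mem[0x03..0x05] <- [23 38 21]
query mem[0x09]=0xa4, mem[0x22]=0x3c, mem[0x13]=0x96, mem[0x06]=0xf2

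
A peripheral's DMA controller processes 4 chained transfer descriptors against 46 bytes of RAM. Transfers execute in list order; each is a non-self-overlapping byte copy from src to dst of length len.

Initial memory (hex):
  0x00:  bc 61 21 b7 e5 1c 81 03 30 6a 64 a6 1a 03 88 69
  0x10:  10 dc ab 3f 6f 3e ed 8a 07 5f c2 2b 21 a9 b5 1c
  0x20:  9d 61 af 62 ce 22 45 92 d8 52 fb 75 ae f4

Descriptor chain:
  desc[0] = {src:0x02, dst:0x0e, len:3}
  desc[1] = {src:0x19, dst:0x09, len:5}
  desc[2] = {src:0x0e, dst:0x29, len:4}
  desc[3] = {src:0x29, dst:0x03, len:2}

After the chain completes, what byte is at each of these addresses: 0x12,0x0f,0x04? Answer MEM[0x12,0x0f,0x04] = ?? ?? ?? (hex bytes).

MEM[0x12,0x0f,0x04] = ab b7 b7

#0 dst[0x0e+3] := {0x21,0xb7,0xe5}
#1 dst[0x09+5] := {0x5f,0xc2,0x2b,0x21,0xa9}
#2 dst[0x29+4] := {0x21,0xb7,0xe5,0xdc}
#3 dst[0x03+2] := {0x21,0xb7}
query mem[0x12]=0xab, mem[0x0f]=0xb7, mem[0x04]=0xb7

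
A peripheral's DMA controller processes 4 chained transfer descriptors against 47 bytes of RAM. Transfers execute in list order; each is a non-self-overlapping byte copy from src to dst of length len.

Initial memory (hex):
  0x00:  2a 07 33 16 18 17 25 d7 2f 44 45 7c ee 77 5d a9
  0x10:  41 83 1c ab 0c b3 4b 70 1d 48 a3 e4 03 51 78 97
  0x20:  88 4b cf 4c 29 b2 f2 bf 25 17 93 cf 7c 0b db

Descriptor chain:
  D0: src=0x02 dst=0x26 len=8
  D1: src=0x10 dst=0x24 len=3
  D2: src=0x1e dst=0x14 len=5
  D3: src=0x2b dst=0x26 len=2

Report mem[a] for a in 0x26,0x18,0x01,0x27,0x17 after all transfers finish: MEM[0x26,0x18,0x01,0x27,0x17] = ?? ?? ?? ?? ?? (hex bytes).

#0 dst[0x26+8] := {0x33,0x16,0x18,0x17,0x25,0xd7,0x2f,0x44}
#1 dst[0x24+3] := {0x41,0x83,0x1c}
#2 dst[0x14+5] := {0x78,0x97,0x88,0x4b,0xcf}
#3 dst[0x26+2] := {0xd7,0x2f}
query mem[0x26]=0xd7, mem[0x18]=0xcf, mem[0x01]=0x07, mem[0x27]=0x2f, mem[0x17]=0x4b

MEM[0x26,0x18,0x01,0x27,0x17] = d7 cf 07 2f 4b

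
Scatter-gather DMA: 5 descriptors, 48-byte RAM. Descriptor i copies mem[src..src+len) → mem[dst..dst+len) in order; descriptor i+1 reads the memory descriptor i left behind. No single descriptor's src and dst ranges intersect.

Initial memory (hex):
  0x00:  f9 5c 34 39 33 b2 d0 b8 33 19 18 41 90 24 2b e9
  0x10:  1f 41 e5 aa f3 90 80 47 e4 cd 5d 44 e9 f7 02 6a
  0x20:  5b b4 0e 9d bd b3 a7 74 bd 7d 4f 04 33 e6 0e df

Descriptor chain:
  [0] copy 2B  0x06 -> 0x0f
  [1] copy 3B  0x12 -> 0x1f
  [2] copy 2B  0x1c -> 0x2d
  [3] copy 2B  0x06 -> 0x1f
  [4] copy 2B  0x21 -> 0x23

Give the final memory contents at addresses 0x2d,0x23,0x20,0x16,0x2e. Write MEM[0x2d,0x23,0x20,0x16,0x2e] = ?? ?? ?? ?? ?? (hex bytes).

  after D0: wrote 2B at 0x0f = d0b8
  after D1: wrote 3B at 0x1f = e5aaf3
  after D2: wrote 2B at 0x2d = e9f7
  after D3: wrote 2B at 0x1f = d0b8
  after D4: wrote 2B at 0x23 = f30e
query mem[0x2d]=0xe9, mem[0x23]=0xf3, mem[0x20]=0xb8, mem[0x16]=0x80, mem[0x2e]=0xf7

MEM[0x2d,0x23,0x20,0x16,0x2e] = e9 f3 b8 80 f7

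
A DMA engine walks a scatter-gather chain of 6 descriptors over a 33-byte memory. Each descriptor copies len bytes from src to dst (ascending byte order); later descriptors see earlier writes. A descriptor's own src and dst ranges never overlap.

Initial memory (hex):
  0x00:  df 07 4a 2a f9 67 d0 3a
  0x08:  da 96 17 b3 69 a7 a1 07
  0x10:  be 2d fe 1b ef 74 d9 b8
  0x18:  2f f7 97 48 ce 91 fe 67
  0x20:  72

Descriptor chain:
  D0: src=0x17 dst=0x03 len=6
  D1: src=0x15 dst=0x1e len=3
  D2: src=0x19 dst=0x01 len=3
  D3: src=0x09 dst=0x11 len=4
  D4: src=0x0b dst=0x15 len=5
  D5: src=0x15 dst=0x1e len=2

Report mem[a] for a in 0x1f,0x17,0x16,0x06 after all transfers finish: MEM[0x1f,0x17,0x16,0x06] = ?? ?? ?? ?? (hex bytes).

MEM[0x1f,0x17,0x16,0x06] = 69 a7 69 97

#0 dst[0x03+6] := {0xb8,0x2f,0xf7,0x97,0x48,0xce}
#1 dst[0x1e+3] := {0x74,0xd9,0xb8}
#2 dst[0x01+3] := {0xf7,0x97,0x48}
#3 dst[0x11+4] := {0x96,0x17,0xb3,0x69}
#4 dst[0x15+5] := {0xb3,0x69,0xa7,0xa1,0x07}
#5 dst[0x1e+2] := {0xb3,0x69}
query mem[0x1f]=0x69, mem[0x17]=0xa7, mem[0x16]=0x69, mem[0x06]=0x97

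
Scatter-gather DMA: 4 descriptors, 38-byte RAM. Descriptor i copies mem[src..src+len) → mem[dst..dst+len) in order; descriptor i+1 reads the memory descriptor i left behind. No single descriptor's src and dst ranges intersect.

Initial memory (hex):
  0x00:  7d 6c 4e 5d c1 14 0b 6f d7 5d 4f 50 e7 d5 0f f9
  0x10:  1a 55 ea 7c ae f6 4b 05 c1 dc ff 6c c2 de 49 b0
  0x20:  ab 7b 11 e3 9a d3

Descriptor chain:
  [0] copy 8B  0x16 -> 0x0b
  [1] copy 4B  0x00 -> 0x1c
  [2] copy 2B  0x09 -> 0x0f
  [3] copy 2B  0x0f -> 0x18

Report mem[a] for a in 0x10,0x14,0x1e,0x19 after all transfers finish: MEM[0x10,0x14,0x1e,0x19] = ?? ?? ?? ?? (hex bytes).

D0: mem[0x0b..0x12] <- [4b 05 c1 dc ff 6c c2 de]
D1: mem[0x1c..0x1f] <- [7d 6c 4e 5d]
D2: mem[0x0f..0x10] <- [5d 4f]
D3: mem[0x18..0x19] <- [5d 4f]
query mem[0x10]=0x4f, mem[0x14]=0xae, mem[0x1e]=0x4e, mem[0x19]=0x4f

MEM[0x10,0x14,0x1e,0x19] = 4f ae 4e 4f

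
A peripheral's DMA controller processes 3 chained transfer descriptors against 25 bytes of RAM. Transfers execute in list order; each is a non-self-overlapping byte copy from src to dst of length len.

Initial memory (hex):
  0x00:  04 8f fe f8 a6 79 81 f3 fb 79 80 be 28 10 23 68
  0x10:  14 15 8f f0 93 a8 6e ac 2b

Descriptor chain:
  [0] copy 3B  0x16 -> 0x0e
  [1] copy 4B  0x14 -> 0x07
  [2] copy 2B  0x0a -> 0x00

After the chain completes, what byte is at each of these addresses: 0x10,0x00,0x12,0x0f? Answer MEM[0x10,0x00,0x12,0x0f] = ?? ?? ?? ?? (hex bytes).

MEM[0x10,0x00,0x12,0x0f] = 2b ac 8f ac

  after D0: wrote 3B at 0x0e = 6eac2b
  after D1: wrote 4B at 0x07 = 93a86eac
  after D2: wrote 2B at 0x00 = acbe
query mem[0x10]=0x2b, mem[0x00]=0xac, mem[0x12]=0x8f, mem[0x0f]=0xac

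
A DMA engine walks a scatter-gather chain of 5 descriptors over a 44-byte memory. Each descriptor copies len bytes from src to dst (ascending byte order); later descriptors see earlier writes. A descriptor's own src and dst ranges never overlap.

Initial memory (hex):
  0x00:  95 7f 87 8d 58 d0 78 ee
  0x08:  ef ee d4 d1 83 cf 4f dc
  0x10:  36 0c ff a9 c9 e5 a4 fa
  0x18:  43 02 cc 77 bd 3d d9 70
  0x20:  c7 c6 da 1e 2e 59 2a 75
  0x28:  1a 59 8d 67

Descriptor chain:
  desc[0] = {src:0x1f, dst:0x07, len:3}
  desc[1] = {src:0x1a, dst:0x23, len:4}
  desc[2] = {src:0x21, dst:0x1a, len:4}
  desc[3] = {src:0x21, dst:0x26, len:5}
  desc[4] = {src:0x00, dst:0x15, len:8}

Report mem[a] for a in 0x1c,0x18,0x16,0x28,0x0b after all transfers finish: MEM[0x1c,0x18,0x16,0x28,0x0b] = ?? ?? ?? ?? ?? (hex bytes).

MEM[0x1c,0x18,0x16,0x28,0x0b] = 70 8d 7f cc d1

[0] 0x1f->0x07 len=3 : 70 c7 c6
[1] 0x1a->0x23 len=4 : cc 77 bd 3d
[2] 0x21->0x1a len=4 : c6 da cc 77
[3] 0x21->0x26 len=5 : c6 da cc 77 bd
[4] 0x00->0x15 len=8 : 95 7f 87 8d 58 d0 78 70
query mem[0x1c]=0x70, mem[0x18]=0x8d, mem[0x16]=0x7f, mem[0x28]=0xcc, mem[0x0b]=0xd1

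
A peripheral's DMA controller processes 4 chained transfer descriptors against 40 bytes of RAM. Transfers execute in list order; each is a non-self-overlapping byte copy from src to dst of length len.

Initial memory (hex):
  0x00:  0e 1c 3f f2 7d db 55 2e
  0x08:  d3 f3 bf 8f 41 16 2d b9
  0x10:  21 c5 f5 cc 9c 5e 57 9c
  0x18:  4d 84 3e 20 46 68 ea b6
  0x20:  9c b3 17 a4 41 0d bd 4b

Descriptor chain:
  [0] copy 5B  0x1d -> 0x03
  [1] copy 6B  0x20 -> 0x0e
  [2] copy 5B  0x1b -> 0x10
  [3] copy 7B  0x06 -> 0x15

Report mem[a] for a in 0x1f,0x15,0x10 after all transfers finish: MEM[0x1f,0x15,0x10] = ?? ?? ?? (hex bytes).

MEM[0x1f,0x15,0x10] = b6 9c 20

  after D0: wrote 5B at 0x03 = 68eab69cb3
  after D1: wrote 6B at 0x0e = 9cb317a4410d
  after D2: wrote 5B at 0x10 = 204668eab6
  after D3: wrote 7B at 0x15 = 9cb3d3f3bf8f41
query mem[0x1f]=0xb6, mem[0x15]=0x9c, mem[0x10]=0x20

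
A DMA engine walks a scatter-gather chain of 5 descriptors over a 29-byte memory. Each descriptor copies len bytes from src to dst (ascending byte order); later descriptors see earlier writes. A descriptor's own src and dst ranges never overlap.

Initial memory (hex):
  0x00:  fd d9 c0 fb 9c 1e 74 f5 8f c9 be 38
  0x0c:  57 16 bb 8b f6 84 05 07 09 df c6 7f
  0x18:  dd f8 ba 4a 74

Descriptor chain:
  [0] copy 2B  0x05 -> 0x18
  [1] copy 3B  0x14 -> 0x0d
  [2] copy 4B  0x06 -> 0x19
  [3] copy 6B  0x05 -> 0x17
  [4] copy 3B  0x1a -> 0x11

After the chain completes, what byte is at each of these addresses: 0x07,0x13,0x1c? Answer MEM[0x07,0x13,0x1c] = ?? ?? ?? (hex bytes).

MEM[0x07,0x13,0x1c] = f5 be be

  after D0: wrote 2B at 0x18 = 1e74
  after D1: wrote 3B at 0x0d = 09dfc6
  after D2: wrote 4B at 0x19 = 74f58fc9
  after D3: wrote 6B at 0x17 = 1e74f58fc9be
  after D4: wrote 3B at 0x11 = 8fc9be
query mem[0x07]=0xf5, mem[0x13]=0xbe, mem[0x1c]=0xbe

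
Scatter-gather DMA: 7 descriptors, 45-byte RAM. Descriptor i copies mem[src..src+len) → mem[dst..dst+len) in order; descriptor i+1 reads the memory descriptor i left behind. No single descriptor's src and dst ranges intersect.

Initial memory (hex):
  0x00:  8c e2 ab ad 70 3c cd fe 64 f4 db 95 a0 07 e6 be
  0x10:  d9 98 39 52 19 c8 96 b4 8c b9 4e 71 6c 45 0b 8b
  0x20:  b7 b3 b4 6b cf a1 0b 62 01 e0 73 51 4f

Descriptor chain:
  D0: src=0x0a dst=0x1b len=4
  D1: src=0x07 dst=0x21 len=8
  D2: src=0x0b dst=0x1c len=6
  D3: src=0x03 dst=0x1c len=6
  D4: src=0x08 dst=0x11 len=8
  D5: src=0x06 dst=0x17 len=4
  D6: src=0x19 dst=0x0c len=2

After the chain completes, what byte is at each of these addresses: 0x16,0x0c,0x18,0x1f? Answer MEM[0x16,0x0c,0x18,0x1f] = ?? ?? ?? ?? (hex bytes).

MEM[0x16,0x0c,0x18,0x1f] = 07 64 fe cd

D0: mem[0x1b..0x1e] <- [db 95 a0 07]
D1: mem[0x21..0x28] <- [fe 64 f4 db 95 a0 07 e6]
D2: mem[0x1c..0x21] <- [95 a0 07 e6 be d9]
D3: mem[0x1c..0x21] <- [ad 70 3c cd fe 64]
D4: mem[0x11..0x18] <- [64 f4 db 95 a0 07 e6 be]
D5: mem[0x17..0x1a] <- [cd fe 64 f4]
D6: mem[0x0c..0x0d] <- [64 f4]
query mem[0x16]=0x07, mem[0x0c]=0x64, mem[0x18]=0xfe, mem[0x1f]=0xcd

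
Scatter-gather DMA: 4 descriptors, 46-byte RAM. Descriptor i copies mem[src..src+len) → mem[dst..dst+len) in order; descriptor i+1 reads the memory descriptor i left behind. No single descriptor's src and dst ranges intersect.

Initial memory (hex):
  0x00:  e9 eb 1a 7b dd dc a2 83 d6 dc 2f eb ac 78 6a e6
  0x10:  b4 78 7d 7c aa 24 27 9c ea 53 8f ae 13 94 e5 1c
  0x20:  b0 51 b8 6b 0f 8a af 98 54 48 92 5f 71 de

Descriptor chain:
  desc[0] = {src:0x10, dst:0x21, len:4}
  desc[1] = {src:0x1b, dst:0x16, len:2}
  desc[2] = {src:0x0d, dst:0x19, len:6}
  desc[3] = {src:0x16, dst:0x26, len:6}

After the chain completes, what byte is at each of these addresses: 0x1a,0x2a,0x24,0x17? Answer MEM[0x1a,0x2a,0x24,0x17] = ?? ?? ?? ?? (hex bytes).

MEM[0x1a,0x2a,0x24,0x17] = 6a 6a 7c 13

  after D0: wrote 4B at 0x21 = b4787d7c
  after D1: wrote 2B at 0x16 = ae13
  after D2: wrote 6B at 0x19 = 786ae6b4787d
  after D3: wrote 6B at 0x26 = ae13ea786ae6
query mem[0x1a]=0x6a, mem[0x2a]=0x6a, mem[0x24]=0x7c, mem[0x17]=0x13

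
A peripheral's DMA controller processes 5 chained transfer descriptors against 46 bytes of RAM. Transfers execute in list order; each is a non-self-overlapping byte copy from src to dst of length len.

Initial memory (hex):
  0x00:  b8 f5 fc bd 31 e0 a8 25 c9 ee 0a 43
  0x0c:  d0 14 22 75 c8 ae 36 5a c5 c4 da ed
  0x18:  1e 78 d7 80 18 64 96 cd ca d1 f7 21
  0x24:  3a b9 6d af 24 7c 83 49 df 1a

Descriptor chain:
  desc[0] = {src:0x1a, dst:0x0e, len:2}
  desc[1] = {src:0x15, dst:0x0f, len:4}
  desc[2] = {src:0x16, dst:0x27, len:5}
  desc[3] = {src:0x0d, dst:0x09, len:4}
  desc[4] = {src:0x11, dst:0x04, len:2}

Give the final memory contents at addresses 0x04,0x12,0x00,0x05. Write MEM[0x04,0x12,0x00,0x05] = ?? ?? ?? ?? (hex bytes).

MEM[0x04,0x12,0x00,0x05] = ed 1e b8 1e

#0 dst[0x0e+2] := {0xd7,0x80}
#1 dst[0x0f+4] := {0xc4,0xda,0xed,0x1e}
#2 dst[0x27+5] := {0xda,0xed,0x1e,0x78,0xd7}
#3 dst[0x09+4] := {0x14,0xd7,0xc4,0xda}
#4 dst[0x04+2] := {0xed,0x1e}
query mem[0x04]=0xed, mem[0x12]=0x1e, mem[0x00]=0xb8, mem[0x05]=0x1e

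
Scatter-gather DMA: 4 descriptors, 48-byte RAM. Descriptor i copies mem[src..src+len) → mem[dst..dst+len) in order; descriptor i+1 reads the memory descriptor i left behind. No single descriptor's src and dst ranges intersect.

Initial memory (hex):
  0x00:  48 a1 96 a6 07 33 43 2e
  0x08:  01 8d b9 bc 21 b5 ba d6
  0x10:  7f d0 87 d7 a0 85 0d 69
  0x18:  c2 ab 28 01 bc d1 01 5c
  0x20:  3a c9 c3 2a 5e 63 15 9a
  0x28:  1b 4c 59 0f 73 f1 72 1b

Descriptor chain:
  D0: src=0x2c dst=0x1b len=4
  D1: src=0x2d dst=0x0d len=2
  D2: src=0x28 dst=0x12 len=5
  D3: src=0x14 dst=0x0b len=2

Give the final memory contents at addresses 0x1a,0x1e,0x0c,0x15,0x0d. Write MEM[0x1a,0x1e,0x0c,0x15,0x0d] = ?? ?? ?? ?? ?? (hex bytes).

  after D0: wrote 4B at 0x1b = 73f1721b
  after D1: wrote 2B at 0x0d = f172
  after D2: wrote 5B at 0x12 = 1b4c590f73
  after D3: wrote 2B at 0x0b = 590f
query mem[0x1a]=0x28, mem[0x1e]=0x1b, mem[0x0c]=0x0f, mem[0x15]=0x0f, mem[0x0d]=0xf1

MEM[0x1a,0x1e,0x0c,0x15,0x0d] = 28 1b 0f 0f f1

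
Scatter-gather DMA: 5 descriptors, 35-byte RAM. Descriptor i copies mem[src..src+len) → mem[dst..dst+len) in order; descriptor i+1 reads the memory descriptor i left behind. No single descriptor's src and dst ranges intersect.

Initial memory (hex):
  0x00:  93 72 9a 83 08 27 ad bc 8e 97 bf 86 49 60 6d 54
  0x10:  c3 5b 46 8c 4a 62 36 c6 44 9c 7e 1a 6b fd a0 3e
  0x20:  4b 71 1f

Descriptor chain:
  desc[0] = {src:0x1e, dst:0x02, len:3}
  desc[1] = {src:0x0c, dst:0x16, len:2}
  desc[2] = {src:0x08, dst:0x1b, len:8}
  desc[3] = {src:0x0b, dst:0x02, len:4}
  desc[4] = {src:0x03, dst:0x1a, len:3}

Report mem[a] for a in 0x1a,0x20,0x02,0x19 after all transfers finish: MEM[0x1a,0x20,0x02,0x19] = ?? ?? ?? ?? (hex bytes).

  after D0: wrote 3B at 0x02 = a03e4b
  after D1: wrote 2B at 0x16 = 4960
  after D2: wrote 8B at 0x1b = 8e97bf8649606d54
  after D3: wrote 4B at 0x02 = 8649606d
  after D4: wrote 3B at 0x1a = 49606d
query mem[0x1a]=0x49, mem[0x20]=0x60, mem[0x02]=0x86, mem[0x19]=0x9c

MEM[0x1a,0x20,0x02,0x19] = 49 60 86 9c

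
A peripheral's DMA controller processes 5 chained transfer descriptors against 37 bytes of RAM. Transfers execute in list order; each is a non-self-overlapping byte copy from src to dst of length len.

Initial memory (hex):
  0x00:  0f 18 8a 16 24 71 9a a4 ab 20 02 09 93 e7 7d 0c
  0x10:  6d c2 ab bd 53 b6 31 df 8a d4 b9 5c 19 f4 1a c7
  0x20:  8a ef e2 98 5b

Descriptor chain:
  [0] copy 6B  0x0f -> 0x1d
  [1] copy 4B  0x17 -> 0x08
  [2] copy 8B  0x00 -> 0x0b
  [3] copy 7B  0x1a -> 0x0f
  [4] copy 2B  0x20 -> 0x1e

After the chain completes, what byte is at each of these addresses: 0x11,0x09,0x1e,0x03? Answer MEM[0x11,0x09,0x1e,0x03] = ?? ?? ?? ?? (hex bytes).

MEM[0x11,0x09,0x1e,0x03] = 19 8a ab 16

  after D0: wrote 6B at 0x1d = 0c6dc2abbd53
  after D1: wrote 4B at 0x08 = df8ad4b9
  after D2: wrote 8B at 0x0b = 0f188a1624719aa4
  after D3: wrote 7B at 0x0f = b95c190c6dc2ab
  after D4: wrote 2B at 0x1e = abbd
query mem[0x11]=0x19, mem[0x09]=0x8a, mem[0x1e]=0xab, mem[0x03]=0x16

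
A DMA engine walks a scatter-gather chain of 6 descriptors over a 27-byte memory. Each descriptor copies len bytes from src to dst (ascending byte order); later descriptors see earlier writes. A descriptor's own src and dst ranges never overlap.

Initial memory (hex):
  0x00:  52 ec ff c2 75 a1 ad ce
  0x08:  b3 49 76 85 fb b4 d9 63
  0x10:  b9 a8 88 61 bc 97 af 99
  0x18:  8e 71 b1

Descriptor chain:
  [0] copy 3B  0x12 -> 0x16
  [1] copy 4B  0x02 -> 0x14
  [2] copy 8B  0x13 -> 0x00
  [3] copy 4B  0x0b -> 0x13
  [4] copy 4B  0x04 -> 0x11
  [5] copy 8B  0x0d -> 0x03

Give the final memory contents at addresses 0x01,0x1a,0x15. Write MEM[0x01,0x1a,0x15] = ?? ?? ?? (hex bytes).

D0: mem[0x16..0x18] <- [88 61 bc]
D1: mem[0x14..0x17] <- [ff c2 75 a1]
D2: mem[0x00..0x07] <- [61 ff c2 75 a1 bc 71 b1]
D3: mem[0x13..0x16] <- [85 fb b4 d9]
D4: mem[0x11..0x14] <- [a1 bc 71 b1]
D5: mem[0x03..0x0a] <- [b4 d9 63 b9 a1 bc 71 b1]
query mem[0x01]=0xff, mem[0x1a]=0xb1, mem[0x15]=0xb4

MEM[0x01,0x1a,0x15] = ff b1 b4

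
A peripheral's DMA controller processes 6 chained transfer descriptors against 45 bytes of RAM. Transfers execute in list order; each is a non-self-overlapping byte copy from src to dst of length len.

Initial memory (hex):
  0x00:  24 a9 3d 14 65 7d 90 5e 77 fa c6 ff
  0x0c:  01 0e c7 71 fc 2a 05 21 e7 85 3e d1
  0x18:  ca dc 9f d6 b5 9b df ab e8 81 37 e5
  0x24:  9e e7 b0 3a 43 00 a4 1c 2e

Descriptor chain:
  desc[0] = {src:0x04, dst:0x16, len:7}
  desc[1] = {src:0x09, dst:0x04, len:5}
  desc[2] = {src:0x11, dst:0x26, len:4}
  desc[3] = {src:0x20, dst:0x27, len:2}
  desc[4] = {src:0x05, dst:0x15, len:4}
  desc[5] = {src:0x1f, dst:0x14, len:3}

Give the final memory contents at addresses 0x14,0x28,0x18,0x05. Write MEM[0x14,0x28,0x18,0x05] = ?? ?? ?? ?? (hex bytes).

MEM[0x14,0x28,0x18,0x05] = ab 81 0e c6

[0] 0x04->0x16 len=7 : 65 7d 90 5e 77 fa c6
[1] 0x09->0x04 len=5 : fa c6 ff 01 0e
[2] 0x11->0x26 len=4 : 2a 05 21 e7
[3] 0x20->0x27 len=2 : e8 81
[4] 0x05->0x15 len=4 : c6 ff 01 0e
[5] 0x1f->0x14 len=3 : ab e8 81
query mem[0x14]=0xab, mem[0x28]=0x81, mem[0x18]=0x0e, mem[0x05]=0xc6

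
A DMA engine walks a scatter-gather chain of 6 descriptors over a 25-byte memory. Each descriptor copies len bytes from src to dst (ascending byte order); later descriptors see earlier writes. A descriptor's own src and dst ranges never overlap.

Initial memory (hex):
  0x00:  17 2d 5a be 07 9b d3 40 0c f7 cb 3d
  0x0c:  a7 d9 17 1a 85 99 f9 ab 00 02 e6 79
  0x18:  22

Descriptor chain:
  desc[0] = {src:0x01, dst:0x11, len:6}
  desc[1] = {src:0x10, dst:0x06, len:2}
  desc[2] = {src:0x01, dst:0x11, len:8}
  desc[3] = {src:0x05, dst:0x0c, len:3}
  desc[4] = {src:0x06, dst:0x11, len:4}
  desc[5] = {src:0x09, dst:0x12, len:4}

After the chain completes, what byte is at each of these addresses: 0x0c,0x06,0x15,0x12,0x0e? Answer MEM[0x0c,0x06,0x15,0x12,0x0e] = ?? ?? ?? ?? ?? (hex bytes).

  after D0: wrote 6B at 0x11 = 2d5abe079bd3
  after D1: wrote 2B at 0x06 = 852d
  after D2: wrote 8B at 0x11 = 2d5abe079b852d0c
  after D3: wrote 3B at 0x0c = 9b852d
  after D4: wrote 4B at 0x11 = 852d0cf7
  after D5: wrote 4B at 0x12 = f7cb3d9b
query mem[0x0c]=0x9b, mem[0x06]=0x85, mem[0x15]=0x9b, mem[0x12]=0xf7, mem[0x0e]=0x2d

MEM[0x0c,0x06,0x15,0x12,0x0e] = 9b 85 9b f7 2d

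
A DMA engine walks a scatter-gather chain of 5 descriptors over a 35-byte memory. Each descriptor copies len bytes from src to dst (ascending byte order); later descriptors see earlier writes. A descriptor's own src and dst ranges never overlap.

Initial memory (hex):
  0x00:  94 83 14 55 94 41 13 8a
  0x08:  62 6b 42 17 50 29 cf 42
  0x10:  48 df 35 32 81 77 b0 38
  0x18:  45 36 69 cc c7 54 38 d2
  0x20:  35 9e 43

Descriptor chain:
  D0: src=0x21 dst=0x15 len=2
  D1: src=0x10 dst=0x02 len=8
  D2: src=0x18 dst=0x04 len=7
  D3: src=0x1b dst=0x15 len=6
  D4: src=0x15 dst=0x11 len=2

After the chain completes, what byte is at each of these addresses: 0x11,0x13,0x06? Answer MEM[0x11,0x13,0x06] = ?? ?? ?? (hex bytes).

MEM[0x11,0x13,0x06] = cc 32 69

D0: mem[0x15..0x16] <- [9e 43]
D1: mem[0x02..0x09] <- [48 df 35 32 81 9e 43 38]
D2: mem[0x04..0x0a] <- [45 36 69 cc c7 54 38]
D3: mem[0x15..0x1a] <- [cc c7 54 38 d2 35]
D4: mem[0x11..0x12] <- [cc c7]
query mem[0x11]=0xcc, mem[0x13]=0x32, mem[0x06]=0x69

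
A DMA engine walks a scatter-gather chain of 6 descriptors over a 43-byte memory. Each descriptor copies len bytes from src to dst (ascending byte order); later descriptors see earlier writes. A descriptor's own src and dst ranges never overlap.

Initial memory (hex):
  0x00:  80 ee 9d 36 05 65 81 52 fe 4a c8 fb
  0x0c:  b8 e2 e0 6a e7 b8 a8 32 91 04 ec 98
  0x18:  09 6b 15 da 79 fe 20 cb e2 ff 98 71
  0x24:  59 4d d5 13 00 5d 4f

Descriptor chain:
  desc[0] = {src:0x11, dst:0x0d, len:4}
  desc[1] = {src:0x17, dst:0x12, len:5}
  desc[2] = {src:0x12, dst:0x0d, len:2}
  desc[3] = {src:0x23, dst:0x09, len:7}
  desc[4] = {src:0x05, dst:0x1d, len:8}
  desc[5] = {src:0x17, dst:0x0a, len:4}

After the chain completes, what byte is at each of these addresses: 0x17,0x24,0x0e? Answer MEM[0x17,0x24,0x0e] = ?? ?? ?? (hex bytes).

[0] 0x11->0x0d len=4 : b8 a8 32 91
[1] 0x17->0x12 len=5 : 98 09 6b 15 da
[2] 0x12->0x0d len=2 : 98 09
[3] 0x23->0x09 len=7 : 71 59 4d d5 13 00 5d
[4] 0x05->0x1d len=8 : 65 81 52 fe 71 59 4d d5
[5] 0x17->0x0a len=4 : 98 09 6b 15
query mem[0x17]=0x98, mem[0x24]=0xd5, mem[0x0e]=0x00

MEM[0x17,0x24,0x0e] = 98 d5 00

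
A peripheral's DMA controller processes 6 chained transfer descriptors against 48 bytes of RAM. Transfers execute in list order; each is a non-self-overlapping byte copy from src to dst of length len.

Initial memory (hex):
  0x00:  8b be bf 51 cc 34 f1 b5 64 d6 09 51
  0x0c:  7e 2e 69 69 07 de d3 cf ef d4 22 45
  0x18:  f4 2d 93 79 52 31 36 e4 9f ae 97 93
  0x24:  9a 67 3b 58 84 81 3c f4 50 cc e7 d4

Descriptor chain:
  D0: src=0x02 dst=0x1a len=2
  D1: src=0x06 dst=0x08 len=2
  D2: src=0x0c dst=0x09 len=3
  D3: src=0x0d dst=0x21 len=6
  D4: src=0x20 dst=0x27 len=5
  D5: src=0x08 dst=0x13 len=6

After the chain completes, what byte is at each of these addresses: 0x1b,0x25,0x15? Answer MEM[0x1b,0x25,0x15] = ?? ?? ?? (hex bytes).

[0] 0x02->0x1a len=2 : bf 51
[1] 0x06->0x08 len=2 : f1 b5
[2] 0x0c->0x09 len=3 : 7e 2e 69
[3] 0x0d->0x21 len=6 : 2e 69 69 07 de d3
[4] 0x20->0x27 len=5 : 9f 2e 69 69 07
[5] 0x08->0x13 len=6 : f1 7e 2e 69 7e 2e
query mem[0x1b]=0x51, mem[0x25]=0xde, mem[0x15]=0x2e

MEM[0x1b,0x25,0x15] = 51 de 2e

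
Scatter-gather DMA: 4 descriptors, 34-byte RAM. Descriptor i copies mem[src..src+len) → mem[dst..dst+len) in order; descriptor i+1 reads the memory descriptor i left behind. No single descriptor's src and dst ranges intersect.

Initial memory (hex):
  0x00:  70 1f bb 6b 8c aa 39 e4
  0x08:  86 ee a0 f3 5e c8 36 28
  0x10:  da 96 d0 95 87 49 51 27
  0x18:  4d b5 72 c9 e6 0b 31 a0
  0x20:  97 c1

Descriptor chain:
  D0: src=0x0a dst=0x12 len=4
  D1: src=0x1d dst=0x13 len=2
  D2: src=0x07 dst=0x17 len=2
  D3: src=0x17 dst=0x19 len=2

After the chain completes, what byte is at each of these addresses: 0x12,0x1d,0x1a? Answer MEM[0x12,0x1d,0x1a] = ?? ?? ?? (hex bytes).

MEM[0x12,0x1d,0x1a] = a0 0b 86

[0] 0x0a->0x12 len=4 : a0 f3 5e c8
[1] 0x1d->0x13 len=2 : 0b 31
[2] 0x07->0x17 len=2 : e4 86
[3] 0x17->0x19 len=2 : e4 86
query mem[0x12]=0xa0, mem[0x1d]=0x0b, mem[0x1a]=0x86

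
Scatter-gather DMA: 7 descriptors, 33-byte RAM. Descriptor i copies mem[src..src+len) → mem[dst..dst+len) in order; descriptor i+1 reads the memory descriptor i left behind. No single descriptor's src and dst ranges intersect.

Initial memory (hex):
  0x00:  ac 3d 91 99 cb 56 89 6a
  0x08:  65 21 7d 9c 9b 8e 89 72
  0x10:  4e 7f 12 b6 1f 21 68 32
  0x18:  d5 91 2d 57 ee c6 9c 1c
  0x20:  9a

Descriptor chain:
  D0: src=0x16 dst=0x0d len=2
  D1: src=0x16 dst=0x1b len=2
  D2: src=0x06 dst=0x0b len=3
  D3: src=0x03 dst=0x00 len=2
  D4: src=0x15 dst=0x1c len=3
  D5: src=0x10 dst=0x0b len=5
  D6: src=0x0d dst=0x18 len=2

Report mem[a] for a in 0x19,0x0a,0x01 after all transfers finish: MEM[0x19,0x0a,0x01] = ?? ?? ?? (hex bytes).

MEM[0x19,0x0a,0x01] = b6 7d cb

[0] 0x16->0x0d len=2 : 68 32
[1] 0x16->0x1b len=2 : 68 32
[2] 0x06->0x0b len=3 : 89 6a 65
[3] 0x03->0x00 len=2 : 99 cb
[4] 0x15->0x1c len=3 : 21 68 32
[5] 0x10->0x0b len=5 : 4e 7f 12 b6 1f
[6] 0x0d->0x18 len=2 : 12 b6
query mem[0x19]=0xb6, mem[0x0a]=0x7d, mem[0x01]=0xcb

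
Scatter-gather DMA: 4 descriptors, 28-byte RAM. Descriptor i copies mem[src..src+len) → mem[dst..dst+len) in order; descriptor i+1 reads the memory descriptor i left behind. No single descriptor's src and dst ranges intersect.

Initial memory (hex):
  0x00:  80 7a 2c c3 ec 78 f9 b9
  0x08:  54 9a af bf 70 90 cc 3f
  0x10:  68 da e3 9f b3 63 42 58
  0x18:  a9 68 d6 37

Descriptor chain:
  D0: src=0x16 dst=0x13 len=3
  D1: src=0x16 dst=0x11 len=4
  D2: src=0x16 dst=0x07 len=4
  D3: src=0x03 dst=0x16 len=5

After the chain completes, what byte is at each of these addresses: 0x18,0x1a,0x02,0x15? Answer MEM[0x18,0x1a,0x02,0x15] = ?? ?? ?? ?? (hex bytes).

D0: mem[0x13..0x15] <- [42 58 a9]
D1: mem[0x11..0x14] <- [42 58 a9 68]
D2: mem[0x07..0x0a] <- [42 58 a9 68]
D3: mem[0x16..0x1a] <- [c3 ec 78 f9 42]
query mem[0x18]=0x78, mem[0x1a]=0x42, mem[0x02]=0x2c, mem[0x15]=0xa9

MEM[0x18,0x1a,0x02,0x15] = 78 42 2c a9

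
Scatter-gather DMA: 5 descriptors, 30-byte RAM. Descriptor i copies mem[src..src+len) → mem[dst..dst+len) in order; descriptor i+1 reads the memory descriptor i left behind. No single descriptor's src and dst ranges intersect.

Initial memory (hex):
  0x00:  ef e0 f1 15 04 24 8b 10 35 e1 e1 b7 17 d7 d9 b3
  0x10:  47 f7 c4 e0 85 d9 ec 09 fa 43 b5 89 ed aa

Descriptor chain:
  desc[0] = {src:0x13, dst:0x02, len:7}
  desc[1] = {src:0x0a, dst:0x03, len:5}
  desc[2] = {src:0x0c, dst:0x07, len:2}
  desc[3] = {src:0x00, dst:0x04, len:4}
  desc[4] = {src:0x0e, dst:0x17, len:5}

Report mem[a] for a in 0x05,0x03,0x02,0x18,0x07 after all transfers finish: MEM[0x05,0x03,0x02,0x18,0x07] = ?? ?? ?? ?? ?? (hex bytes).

[0] 0x13->0x02 len=7 : e0 85 d9 ec 09 fa 43
[1] 0x0a->0x03 len=5 : e1 b7 17 d7 d9
[2] 0x0c->0x07 len=2 : 17 d7
[3] 0x00->0x04 len=4 : ef e0 e0 e1
[4] 0x0e->0x17 len=5 : d9 b3 47 f7 c4
query mem[0x05]=0xe0, mem[0x03]=0xe1, mem[0x02]=0xe0, mem[0x18]=0xb3, mem[0x07]=0xe1

MEM[0x05,0x03,0x02,0x18,0x07] = e0 e1 e0 b3 e1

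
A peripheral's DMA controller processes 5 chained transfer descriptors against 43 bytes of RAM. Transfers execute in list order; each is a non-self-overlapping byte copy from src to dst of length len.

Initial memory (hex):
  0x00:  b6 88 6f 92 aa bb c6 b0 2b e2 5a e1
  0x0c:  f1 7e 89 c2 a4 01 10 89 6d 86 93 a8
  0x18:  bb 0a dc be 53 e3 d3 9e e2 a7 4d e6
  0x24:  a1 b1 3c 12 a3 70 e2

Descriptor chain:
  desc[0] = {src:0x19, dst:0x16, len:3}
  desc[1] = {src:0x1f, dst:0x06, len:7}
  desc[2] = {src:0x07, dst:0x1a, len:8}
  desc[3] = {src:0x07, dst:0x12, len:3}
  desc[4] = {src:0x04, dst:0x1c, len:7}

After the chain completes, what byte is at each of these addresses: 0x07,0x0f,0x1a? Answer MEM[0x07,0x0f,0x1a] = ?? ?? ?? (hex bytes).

#0 dst[0x16+3] := {0x0a,0xdc,0xbe}
#1 dst[0x06+7] := {0x9e,0xe2,0xa7,0x4d,0xe6,0xa1,0xb1}
#2 dst[0x1a+8] := {0xe2,0xa7,0x4d,0xe6,0xa1,0xb1,0x7e,0x89}
#3 dst[0x12+3] := {0xe2,0xa7,0x4d}
#4 dst[0x1c+7] := {0xaa,0xbb,0x9e,0xe2,0xa7,0x4d,0xe6}
query mem[0x07]=0xe2, mem[0x0f]=0xc2, mem[0x1a]=0xe2

MEM[0x07,0x0f,0x1a] = e2 c2 e2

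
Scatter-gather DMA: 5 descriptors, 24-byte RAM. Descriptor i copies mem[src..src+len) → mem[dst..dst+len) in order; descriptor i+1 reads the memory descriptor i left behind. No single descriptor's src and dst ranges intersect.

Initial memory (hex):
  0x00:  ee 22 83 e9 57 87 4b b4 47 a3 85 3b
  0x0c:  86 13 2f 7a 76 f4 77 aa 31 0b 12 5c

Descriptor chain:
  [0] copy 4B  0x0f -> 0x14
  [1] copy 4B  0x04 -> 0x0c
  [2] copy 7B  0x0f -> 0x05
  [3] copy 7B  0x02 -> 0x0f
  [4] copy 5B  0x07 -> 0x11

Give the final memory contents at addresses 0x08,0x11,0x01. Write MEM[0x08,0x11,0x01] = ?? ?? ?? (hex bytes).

  after D0: wrote 4B at 0x14 = 7a76f477
  after D1: wrote 4B at 0x0c = 57874bb4
  after D2: wrote 7B at 0x05 = b476f477aa7a76
  after D3: wrote 7B at 0x0f = 83e957b476f477
  after D4: wrote 5B at 0x11 = f477aa7a76
query mem[0x08]=0x77, mem[0x11]=0xf4, mem[0x01]=0x22

MEM[0x08,0x11,0x01] = 77 f4 22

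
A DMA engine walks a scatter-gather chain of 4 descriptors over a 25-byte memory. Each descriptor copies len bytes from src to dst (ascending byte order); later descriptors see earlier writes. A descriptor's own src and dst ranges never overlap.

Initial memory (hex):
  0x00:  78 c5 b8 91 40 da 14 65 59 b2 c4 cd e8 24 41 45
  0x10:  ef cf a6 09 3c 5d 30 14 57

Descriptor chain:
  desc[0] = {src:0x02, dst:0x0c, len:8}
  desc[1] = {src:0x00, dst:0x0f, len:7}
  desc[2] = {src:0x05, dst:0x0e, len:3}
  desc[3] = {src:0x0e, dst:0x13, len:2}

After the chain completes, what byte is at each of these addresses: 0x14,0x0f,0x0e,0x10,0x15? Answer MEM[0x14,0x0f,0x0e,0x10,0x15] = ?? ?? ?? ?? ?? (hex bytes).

[0] 0x02->0x0c len=8 : b8 91 40 da 14 65 59 b2
[1] 0x00->0x0f len=7 : 78 c5 b8 91 40 da 14
[2] 0x05->0x0e len=3 : da 14 65
[3] 0x0e->0x13 len=2 : da 14
query mem[0x14]=0x14, mem[0x0f]=0x14, mem[0x0e]=0xda, mem[0x10]=0x65, mem[0x15]=0x14

MEM[0x14,0x0f,0x0e,0x10,0x15] = 14 14 da 65 14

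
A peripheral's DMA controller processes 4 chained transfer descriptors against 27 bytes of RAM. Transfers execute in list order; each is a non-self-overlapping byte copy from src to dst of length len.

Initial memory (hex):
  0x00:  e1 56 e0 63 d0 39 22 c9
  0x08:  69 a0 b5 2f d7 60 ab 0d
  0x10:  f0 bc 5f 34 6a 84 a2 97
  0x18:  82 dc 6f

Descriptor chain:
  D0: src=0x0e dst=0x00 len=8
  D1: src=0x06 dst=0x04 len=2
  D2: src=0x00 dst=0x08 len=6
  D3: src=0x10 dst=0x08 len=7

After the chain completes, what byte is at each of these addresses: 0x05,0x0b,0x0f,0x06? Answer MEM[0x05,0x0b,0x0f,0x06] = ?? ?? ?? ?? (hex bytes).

MEM[0x05,0x0b,0x0f,0x06] = 84 34 0d 6a

D0: mem[0x00..0x07] <- [ab 0d f0 bc 5f 34 6a 84]
D1: mem[0x04..0x05] <- [6a 84]
D2: mem[0x08..0x0d] <- [ab 0d f0 bc 6a 84]
D3: mem[0x08..0x0e] <- [f0 bc 5f 34 6a 84 a2]
query mem[0x05]=0x84, mem[0x0b]=0x34, mem[0x0f]=0x0d, mem[0x06]=0x6a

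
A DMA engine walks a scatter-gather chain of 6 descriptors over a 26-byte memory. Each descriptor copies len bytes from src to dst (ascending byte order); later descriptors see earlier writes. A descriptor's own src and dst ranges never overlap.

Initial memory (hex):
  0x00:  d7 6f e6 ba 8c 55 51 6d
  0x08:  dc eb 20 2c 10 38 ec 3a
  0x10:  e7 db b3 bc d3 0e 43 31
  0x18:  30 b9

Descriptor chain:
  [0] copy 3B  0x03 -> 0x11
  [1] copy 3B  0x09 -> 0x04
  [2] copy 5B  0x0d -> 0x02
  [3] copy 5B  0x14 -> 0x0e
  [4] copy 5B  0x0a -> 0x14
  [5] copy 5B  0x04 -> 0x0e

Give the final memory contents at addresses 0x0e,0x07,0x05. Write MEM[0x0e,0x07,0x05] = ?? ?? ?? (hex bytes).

MEM[0x0e,0x07,0x05] = 3a 6d e7

[0] 0x03->0x11 len=3 : ba 8c 55
[1] 0x09->0x04 len=3 : eb 20 2c
[2] 0x0d->0x02 len=5 : 38 ec 3a e7 ba
[3] 0x14->0x0e len=5 : d3 0e 43 31 30
[4] 0x0a->0x14 len=5 : 20 2c 10 38 d3
[5] 0x04->0x0e len=5 : 3a e7 ba 6d dc
query mem[0x0e]=0x3a, mem[0x07]=0x6d, mem[0x05]=0xe7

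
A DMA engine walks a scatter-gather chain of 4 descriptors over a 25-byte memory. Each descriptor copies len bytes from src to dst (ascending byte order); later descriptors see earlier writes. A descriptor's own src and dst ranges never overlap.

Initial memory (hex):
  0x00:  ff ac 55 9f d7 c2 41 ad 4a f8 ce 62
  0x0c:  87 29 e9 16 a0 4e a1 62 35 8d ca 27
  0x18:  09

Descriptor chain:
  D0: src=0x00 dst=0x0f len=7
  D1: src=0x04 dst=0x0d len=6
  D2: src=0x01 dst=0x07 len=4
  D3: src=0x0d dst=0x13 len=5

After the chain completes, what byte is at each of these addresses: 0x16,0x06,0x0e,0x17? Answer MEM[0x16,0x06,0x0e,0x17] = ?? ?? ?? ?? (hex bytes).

MEM[0x16,0x06,0x0e,0x17] = ad 41 c2 4a

#0 dst[0x0f+7] := {0xff,0xac,0x55,0x9f,0xd7,0xc2,0x41}
#1 dst[0x0d+6] := {0xd7,0xc2,0x41,0xad,0x4a,0xf8}
#2 dst[0x07+4] := {0xac,0x55,0x9f,0xd7}
#3 dst[0x13+5] := {0xd7,0xc2,0x41,0xad,0x4a}
query mem[0x16]=0xad, mem[0x06]=0x41, mem[0x0e]=0xc2, mem[0x17]=0x4a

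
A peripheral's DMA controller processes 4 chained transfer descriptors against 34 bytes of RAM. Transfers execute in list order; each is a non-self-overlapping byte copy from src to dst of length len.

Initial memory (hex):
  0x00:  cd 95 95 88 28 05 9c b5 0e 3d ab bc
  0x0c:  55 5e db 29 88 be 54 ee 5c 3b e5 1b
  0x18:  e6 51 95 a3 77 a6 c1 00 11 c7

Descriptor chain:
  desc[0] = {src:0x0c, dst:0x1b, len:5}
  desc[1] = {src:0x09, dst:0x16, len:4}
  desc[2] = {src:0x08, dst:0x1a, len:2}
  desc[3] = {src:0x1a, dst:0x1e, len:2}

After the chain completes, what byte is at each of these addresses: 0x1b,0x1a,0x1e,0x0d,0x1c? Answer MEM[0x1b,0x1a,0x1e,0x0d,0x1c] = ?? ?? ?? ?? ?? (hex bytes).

MEM[0x1b,0x1a,0x1e,0x0d,0x1c] = 3d 0e 0e 5e 5e

#0 dst[0x1b+5] := {0x55,0x5e,0xdb,0x29,0x88}
#1 dst[0x16+4] := {0x3d,0xab,0xbc,0x55}
#2 dst[0x1a+2] := {0x0e,0x3d}
#3 dst[0x1e+2] := {0x0e,0x3d}
query mem[0x1b]=0x3d, mem[0x1a]=0x0e, mem[0x1e]=0x0e, mem[0x0d]=0x5e, mem[0x1c]=0x5e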